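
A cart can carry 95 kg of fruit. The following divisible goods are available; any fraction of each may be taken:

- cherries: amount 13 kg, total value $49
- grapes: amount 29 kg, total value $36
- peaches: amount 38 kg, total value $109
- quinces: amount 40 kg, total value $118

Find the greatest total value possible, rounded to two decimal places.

Take in order of value per unit:
- cherries (49/13 per unit): all 13 → value 49, running total 49.00
- quinces (118/40 per unit): all 40 → value 118, running total 167.00
- peaches (109/38 per unit): all 38 → value 109, running total 276.00
- grapes (36/29 per unit): 4 of 29 → value 4×36/29 = 4.9655, running total 280.97
Total 280.97.

280.97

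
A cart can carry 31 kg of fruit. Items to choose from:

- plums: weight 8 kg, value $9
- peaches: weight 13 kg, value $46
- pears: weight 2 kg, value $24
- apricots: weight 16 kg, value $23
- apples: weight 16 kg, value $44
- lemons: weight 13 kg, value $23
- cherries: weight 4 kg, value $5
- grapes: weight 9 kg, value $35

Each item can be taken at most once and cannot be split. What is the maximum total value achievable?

Check high-value combinations within 31 kg:
- peaches+pears+apples: weight 13+2+16=31, value 46+24+44=114
- peaches+pears+cherries+grapes: weight 13+2+4+9=28, value 46+24+5+35=110
- pears+apples+cherries+grapes: weight 2+16+4+9=31, value 24+44+5+35=108
- peaches+pears+grapes: weight 13+2+9=24, value 46+24+35=105
- pears+apples+grapes: weight 2+16+9=27, value 24+44+35=103
Best: $114.

$114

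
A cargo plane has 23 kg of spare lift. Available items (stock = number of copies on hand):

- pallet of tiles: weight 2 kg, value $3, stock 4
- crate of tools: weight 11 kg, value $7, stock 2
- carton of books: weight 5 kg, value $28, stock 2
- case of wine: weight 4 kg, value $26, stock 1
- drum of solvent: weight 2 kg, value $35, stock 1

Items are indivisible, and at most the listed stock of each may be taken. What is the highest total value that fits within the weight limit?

Best selections within weight 23 and stock limits:
- 3×pallet of tiles + 2×carton of books + 1×case of wine + 1×drum of solvent: weight 22, value 126
- 2×pallet of tiles + 2×carton of books + 1×case of wine + 1×drum of solvent: weight 20, value 123
- 1×pallet of tiles + 2×carton of books + 1×case of wine + 1×drum of solvent: weight 18, value 120
Best: $126.

$126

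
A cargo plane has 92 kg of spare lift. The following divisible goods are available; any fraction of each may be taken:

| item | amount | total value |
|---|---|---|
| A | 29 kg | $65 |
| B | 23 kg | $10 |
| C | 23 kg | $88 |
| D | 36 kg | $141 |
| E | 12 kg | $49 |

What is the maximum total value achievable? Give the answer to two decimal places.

Take in order of value per unit:
- E (49/12 per unit): all 12 → value 49, running total 49.00
- D (141/36 per unit): all 36 → value 141, running total 190.00
- C (88/23 per unit): all 23 → value 88, running total 278.00
- A (65/29 per unit): 21 of 29 → value 21×65/29 = 47.0690, running total 325.07
Total 325.07.

325.07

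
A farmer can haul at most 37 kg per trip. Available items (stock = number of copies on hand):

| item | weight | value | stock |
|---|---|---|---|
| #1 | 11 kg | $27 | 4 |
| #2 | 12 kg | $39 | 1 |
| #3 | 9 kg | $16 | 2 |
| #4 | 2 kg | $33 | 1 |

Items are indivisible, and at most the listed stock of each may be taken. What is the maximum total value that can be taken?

$126

Best selections within weight 37 and stock limits:
- 2×#1 + 1×#2 + 1×#4: weight 36, value 126
- 1×#1 + 1×#2 + 1×#3 + 1×#4: weight 34, value 115
Best: $126.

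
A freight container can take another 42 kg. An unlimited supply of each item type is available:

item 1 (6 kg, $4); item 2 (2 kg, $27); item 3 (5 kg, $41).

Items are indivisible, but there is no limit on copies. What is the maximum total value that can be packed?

Best value-per-unit is item 2 at 27/2, and filling with it alone uses weight 21×2=42. No mix of the others beats 21×27 = 567.

$567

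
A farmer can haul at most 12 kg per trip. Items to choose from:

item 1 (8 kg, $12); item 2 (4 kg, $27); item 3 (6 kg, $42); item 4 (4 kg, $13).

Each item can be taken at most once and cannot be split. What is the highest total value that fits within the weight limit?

This is a 0/1 knapsack; check combinations near the capacity.
- item 2+item 3: weight 4+6=10, value 27+42=69
- item 3+item 4: weight 6+4=10, value 42+13=55
- item 3: weight 6, value 42
- item 2+item 4: weight 4+4=8, value 27+13=40
- item 1+item 2: weight 8+4=12, value 12+27=39
Best: $69.

$69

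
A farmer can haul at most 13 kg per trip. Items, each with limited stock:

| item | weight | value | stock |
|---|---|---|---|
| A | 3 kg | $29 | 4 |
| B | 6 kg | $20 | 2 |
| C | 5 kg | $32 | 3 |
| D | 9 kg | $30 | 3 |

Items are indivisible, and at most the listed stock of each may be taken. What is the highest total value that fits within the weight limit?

Top feasible selections:
- 4×A: weight 12, value 116
- 1×A + 2×C: weight 13, value 93
Best: $116.

$116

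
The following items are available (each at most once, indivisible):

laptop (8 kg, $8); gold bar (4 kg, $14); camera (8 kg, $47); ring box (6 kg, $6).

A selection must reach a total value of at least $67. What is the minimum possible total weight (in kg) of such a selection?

18

Subsets with value ≥ 67, sorted by total weight:
- gold bar+camera+ring box: weight 18, value 67
- laptop+gold bar+camera: weight 20, value 69
- laptop+gold bar+camera+ring box: weight 26, value 75
Minimum weight: 18 kg.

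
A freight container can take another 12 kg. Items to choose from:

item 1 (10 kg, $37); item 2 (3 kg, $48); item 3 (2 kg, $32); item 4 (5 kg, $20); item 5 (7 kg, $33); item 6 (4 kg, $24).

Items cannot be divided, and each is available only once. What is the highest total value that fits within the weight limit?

$113

Check high-value combinations within 12 kg:
- item 2+item 3+item 5: weight 3+2+7=12, value 48+32+33=113
- item 2+item 3+item 6: weight 3+2+4=9, value 48+32+24=104
- item 2+item 3+item 4: weight 3+2+5=10, value 48+32+20=100
- item 2+item 4+item 6: weight 3+5+4=12, value 48+20+24=92
- item 2+item 5: weight 3+7=10, value 48+33=81
Best: $113.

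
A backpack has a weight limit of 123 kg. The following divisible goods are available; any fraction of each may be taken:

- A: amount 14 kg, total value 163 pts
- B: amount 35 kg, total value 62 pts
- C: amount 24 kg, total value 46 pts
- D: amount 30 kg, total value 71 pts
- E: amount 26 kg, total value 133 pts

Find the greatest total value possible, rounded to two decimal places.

Take in order of value per unit:
- A (163/14 per unit): all 14 → value 163, running total 163.00
- E (133/26 per unit): all 26 → value 133, running total 296.00
- D (71/30 per unit): all 30 → value 71, running total 367.00
- C (46/24 per unit): all 24 → value 46, running total 413.00
- B (62/35 per unit): 29 of 35 → value 29×62/35 = 51.3714, running total 464.37
Total 464.37.

464.37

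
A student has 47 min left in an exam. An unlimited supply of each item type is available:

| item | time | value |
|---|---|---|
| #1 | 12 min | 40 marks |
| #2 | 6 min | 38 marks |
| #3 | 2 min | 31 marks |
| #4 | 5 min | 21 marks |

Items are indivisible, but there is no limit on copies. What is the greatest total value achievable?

Best value-per-unit is #3 at 31/2, and filling with it alone uses time 23×2=46. No mix of the others beats 23×31 = 713.

713 marks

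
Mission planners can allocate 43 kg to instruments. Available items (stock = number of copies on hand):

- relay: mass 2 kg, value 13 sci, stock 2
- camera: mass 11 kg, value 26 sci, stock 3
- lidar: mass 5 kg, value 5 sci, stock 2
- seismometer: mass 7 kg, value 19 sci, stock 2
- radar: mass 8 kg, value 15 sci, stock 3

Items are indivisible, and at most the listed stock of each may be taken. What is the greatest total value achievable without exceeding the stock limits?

116 sci

Top feasible selections:
- 2×relay + 2×camera + 2×seismometer: mass 40, value 116
- 2×relay + 2×camera + 1×seismometer + 1×radar: mass 41, value 112
- 1×relay + 3×camera + 1×seismometer: mass 42, value 110
Best: 116 sci.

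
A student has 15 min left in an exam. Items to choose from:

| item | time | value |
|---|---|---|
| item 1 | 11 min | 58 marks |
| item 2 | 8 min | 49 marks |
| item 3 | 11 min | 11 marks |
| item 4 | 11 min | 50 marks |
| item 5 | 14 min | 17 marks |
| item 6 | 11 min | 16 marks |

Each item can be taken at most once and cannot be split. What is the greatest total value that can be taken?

58 marks

Check high-value combinations within 15 min:
- item 1: time 11, value 58
- item 4: time 11, value 50
- item 2: time 8, value 49
- item 5: time 14, value 17
- item 6: time 11, value 16
Best: 58 marks.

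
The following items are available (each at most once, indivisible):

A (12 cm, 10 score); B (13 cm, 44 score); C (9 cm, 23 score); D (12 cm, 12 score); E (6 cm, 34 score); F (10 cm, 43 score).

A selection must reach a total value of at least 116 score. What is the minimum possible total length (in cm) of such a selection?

29

Subsets with value ≥ 116, sorted by total length:
- B+E+F: length 29, value 121
- B+C+E+F: length 38, value 144
- B+D+E+F: length 41, value 133
Minimum length: 29 cm.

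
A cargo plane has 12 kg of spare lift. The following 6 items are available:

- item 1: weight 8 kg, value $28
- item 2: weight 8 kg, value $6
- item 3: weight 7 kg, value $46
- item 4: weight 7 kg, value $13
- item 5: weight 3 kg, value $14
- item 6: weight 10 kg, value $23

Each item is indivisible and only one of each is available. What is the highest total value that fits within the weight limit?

$60

Check high-value combinations within 12 kg:
- item 3+item 5: weight 7+3=10, value 46+14=60
- item 3: weight 7, value 46
- item 1+item 5: weight 8+3=11, value 28+14=42
Best: $60.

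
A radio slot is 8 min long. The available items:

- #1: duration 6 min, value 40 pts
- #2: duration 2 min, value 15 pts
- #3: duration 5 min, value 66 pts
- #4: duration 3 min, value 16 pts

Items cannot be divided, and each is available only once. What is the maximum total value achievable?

82 pts

Check high-value combinations within 8 min:
- #3+#4: duration 5+3=8, value 66+16=82
- #2+#3: duration 2+5=7, value 15+66=81
- #3: duration 5, value 66
- #1+#2: duration 6+2=8, value 40+15=55
- #1: duration 6, value 40
Best: 82 pts.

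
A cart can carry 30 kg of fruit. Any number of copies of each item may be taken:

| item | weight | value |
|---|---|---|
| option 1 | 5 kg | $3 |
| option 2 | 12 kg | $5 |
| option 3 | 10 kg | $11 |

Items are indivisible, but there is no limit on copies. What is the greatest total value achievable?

Best value-per-unit is option 3 at 11/10, and filling with it alone uses weight 3×10=30. No mix of the others beats 3×11 = 33.

$33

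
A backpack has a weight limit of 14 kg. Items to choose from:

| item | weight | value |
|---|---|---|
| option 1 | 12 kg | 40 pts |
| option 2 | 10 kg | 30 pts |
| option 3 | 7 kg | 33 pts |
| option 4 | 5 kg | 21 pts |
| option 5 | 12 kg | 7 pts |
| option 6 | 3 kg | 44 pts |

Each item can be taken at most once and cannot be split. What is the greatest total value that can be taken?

77 pts

Check high-value combinations within 14 kg:
- option 3+option 6: weight 7+3=10, value 33+44=77
- option 2+option 6: weight 10+3=13, value 30+44=74
- option 4+option 6: weight 5+3=8, value 21+44=65
Best: 77 pts.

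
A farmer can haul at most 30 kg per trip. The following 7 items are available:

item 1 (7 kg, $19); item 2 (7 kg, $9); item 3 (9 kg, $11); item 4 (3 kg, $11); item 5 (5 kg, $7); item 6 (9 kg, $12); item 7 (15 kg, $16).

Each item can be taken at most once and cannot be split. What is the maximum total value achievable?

Check high-value combinations within 30 kg:
- item 1+item 3+item 4+item 6: weight 7+9+3+9=28, value 19+11+11+12=53
- item 1+item 4+item 5+item 7: weight 7+3+5+15=30, value 19+11+7+16=53
- item 1+item 2+item 4+item 6: weight 7+7+3+9=26, value 19+9+11+12=51
- item 1+item 2+item 3+item 4: weight 7+7+9+3=26, value 19+9+11+11=50
- item 1+item 4+item 5+item 6: weight 7+3+5+9=24, value 19+11+7+12=49
Best: $53.

$53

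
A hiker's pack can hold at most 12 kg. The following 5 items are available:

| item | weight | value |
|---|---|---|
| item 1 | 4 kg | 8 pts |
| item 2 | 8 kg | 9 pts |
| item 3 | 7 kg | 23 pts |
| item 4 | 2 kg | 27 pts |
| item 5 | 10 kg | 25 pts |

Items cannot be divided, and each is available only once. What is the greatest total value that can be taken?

52 pts

Check high-value combinations within 12 kg:
- item 4+item 5: weight 2+10=12, value 27+25=52
- item 3+item 4: weight 7+2=9, value 23+27=50
- item 2+item 4: weight 8+2=10, value 9+27=36
- item 1+item 4: weight 4+2=6, value 8+27=35
- item 1+item 3: weight 4+7=11, value 8+23=31
Best: 52 pts.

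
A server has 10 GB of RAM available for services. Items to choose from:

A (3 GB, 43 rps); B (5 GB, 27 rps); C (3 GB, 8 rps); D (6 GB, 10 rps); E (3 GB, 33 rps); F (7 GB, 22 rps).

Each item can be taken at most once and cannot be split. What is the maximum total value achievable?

84 rps

Check high-value combinations within 10 GB:
- A+C+E: memory 3+3+3=9, value 43+8+33=84
- A+E: memory 3+3=6, value 43+33=76
- A+B: memory 3+5=8, value 43+27=70
Best: 84 rps.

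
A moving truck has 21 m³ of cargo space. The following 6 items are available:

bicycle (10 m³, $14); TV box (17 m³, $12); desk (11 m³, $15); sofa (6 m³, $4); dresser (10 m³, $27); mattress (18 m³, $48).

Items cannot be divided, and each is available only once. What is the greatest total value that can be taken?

Check high-value combinations within 21 m³:
- mattress: volume 18, value 48
- desk+dresser: volume 11+10=21, value 15+27=42
- bicycle+dresser: volume 10+10=20, value 14+27=41
- sofa+dresser: volume 6+10=16, value 4+27=31
Best: $48.

$48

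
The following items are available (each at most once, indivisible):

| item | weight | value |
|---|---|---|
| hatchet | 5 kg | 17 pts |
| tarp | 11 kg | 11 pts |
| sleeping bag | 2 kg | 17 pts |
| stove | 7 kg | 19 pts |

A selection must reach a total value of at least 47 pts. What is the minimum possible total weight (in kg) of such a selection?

Subsets with value ≥ 47, sorted by total weight:
- hatchet+sleeping bag+stove: weight 14, value 53
- tarp+sleeping bag+stove: weight 20, value 47
- hatchet+tarp+stove: weight 23, value 47
- hatchet+tarp+sleeping bag+stove: weight 25, value 64
Minimum weight: 14 kg.

14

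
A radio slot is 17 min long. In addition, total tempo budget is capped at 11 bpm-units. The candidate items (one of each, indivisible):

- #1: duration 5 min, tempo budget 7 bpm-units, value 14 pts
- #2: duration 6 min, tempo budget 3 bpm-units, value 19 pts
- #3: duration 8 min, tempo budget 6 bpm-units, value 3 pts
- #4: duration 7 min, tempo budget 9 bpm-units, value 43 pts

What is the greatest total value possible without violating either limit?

43 pts

Feasible sets respecting both limits:
- #4: duration 7, tempo budget 9, value 43
- #1+#2: duration 11, tempo budget 10, value 33
- #2+#3: duration 14, tempo budget 9, value 22
Best: 43 pts.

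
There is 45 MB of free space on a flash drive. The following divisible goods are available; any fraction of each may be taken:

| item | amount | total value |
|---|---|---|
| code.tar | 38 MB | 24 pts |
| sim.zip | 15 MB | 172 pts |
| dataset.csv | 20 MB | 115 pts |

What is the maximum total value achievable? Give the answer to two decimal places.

293.32

Take in order of value per unit:
- sim.zip (172/15 per unit): all 15 → value 172, running total 172.00
- dataset.csv (115/20 per unit): all 20 → value 115, running total 287.00
- code.tar (24/38 per unit): 10 of 38 → value 10×24/38 = 6.3158, running total 293.32
Total 293.32.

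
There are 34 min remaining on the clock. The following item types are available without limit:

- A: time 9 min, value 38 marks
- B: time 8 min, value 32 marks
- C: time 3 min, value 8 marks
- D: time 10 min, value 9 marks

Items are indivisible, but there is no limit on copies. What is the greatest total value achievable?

Best value-per-unit is A at 38/9; filling with it alone gives 3×38 = 114.
Optimal mix: 2×A + 2×B → time 34, value 140.

140 marks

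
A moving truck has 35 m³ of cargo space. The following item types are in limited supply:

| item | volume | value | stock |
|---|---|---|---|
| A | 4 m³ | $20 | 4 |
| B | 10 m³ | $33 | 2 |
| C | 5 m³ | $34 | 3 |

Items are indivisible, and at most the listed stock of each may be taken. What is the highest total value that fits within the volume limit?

$182

Best selections within volume 35 and stock limits:
- 4×A + 3×C: volume 31, value 182
- 2×A + 1×B + 3×C: volume 33, value 175
Best: $182.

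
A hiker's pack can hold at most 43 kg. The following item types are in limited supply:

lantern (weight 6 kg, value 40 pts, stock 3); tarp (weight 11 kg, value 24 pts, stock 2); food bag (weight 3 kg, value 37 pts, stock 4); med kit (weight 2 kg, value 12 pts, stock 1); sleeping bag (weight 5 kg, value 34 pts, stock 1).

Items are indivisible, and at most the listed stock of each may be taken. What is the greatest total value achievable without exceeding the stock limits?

Top feasible selections:
- 3×lantern + 4×food bag + 1×med kit + 1×sleeping bag: weight 37, value 314
- 3×lantern + 1×tarp + 4×food bag + 1×med kit: weight 43, value 304
Best: 314 pts.

314 pts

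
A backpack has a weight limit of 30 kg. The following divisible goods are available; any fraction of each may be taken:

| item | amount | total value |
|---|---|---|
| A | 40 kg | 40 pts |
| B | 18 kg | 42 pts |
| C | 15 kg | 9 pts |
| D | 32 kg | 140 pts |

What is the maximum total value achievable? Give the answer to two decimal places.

Take in order of value per unit:
- D (140/32 per unit): 30 of 32 → value 30×140/32 = 131.2500, running total 131.25
Total 131.25.

131.25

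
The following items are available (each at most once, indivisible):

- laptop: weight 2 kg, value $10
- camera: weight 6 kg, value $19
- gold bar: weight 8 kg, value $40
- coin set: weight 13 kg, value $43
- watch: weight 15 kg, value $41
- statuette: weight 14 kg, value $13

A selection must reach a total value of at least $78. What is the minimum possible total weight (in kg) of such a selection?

21

Subsets with value ≥ 78, sorted by total weight:
- gold bar+coin set: weight 21, value 83
- laptop+gold bar+coin set: weight 23, value 93
- gold bar+watch: weight 23, value 81
- laptop+gold bar+watch: weight 25, value 91
Minimum weight: 21 kg.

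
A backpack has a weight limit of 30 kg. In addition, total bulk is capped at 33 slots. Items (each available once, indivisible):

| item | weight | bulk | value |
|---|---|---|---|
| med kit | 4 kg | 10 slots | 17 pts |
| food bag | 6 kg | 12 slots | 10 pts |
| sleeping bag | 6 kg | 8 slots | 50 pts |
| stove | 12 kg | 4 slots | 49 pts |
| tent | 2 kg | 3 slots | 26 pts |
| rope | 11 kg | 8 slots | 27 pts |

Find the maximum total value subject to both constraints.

Feasible sets respecting both limits:
- med kit+sleeping bag+stove+tent: weight 24, bulk 25, value 142
- food bag+sleeping bag+stove+tent: weight 26, bulk 27, value 135
- sleeping bag+stove+rope: weight 29, bulk 20, value 126
Best: 142 pts.

142 pts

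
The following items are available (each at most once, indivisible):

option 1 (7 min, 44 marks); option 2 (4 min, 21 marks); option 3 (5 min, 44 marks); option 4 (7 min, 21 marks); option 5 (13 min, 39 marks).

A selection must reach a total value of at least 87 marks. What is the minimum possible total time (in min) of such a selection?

12

Subsets with value ≥ 87, sorted by total time:
- option 1+option 3: time 12, value 88
- option 1+option 2+option 3: time 16, value 109
Minimum time: 12 min.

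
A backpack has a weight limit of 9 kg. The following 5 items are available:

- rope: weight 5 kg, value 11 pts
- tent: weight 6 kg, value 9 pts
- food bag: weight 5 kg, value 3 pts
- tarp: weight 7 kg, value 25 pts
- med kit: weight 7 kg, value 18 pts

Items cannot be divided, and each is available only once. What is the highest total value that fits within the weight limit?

Check high-value combinations within 9 kg:
- tarp: weight 7, value 25
- med kit: weight 7, value 18
- rope: weight 5, value 11
Best: 25 pts.

25 pts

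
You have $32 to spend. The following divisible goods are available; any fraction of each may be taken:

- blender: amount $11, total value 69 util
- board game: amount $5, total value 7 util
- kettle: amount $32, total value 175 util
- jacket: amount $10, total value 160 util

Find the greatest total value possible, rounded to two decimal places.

289.16

Take in order of value per unit:
- jacket (160/10 per unit): all 10 → value 160, running total 160.00
- blender (69/11 per unit): all 11 → value 69, running total 229.00
- kettle (175/32 per unit): 11 of 32 → value 11×175/32 = 60.1563, running total 289.16
Total 289.16.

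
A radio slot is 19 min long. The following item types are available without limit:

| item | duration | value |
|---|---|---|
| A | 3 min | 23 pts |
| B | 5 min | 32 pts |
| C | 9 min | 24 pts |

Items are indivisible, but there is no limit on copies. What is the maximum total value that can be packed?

138 pts

Best value-per-unit is A at 23/3, and filling with it alone uses duration 6×3=18. No mix of the others beats 6×23 = 138.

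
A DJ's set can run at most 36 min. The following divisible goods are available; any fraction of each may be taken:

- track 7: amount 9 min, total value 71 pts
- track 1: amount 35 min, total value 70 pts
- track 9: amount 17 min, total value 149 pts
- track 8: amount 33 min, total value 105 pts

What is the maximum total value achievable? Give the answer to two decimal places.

251.82

Take in order of value per unit:
- track 9 (149/17 per unit): all 17 → value 149, running total 149.00
- track 7 (71/9 per unit): all 9 → value 71, running total 220.00
- track 8 (105/33 per unit): 10 of 33 → value 10×105/33 = 31.8182, running total 251.82
Total 251.82.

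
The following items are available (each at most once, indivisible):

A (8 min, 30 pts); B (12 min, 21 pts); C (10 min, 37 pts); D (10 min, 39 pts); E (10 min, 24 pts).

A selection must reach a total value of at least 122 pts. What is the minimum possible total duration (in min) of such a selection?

Subsets with value ≥ 122, sorted by total duration:
- A+C+D+E: duration 38, value 130
- A+B+C+D: duration 40, value 127
- A+B+C+D+E: duration 50, value 151
Minimum duration: 38 min.

38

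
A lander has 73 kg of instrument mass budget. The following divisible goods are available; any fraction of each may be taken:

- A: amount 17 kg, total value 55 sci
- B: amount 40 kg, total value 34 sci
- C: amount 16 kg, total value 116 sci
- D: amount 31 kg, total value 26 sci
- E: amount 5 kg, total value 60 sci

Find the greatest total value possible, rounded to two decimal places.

Take in order of value per unit:
- E (60/5 per unit): all 5 → value 60, running total 60.00
- C (116/16 per unit): all 16 → value 116, running total 176.00
- A (55/17 per unit): all 17 → value 55, running total 231.00
- B (34/40 per unit): 35 of 40 → value 35×34/40 = 29.7500, running total 260.75
Total 260.75.

260.75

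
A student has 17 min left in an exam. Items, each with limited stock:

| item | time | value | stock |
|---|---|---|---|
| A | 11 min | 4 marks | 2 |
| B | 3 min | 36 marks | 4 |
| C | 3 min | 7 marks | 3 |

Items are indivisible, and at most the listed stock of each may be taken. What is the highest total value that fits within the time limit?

Top feasible selections:
- 4×B + 1×C: time 15, value 151
- 4×B: time 12, value 144
Best: 151 marks.

151 marks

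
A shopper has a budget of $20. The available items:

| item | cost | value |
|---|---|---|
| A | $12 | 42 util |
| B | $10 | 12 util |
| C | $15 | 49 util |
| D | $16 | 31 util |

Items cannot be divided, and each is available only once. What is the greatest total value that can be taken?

49 util

This is a 0/1 knapsack; check combinations near the capacity.
- C: cost 15, value 49
- A: cost 12, value 42
- D: cost 16, value 31
- B: cost 10, value 12
Best: 49 util.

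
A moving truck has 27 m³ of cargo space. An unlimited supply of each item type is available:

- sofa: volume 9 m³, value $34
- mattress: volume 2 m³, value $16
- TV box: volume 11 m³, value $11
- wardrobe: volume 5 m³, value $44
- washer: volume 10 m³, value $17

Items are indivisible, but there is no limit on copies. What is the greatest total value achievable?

Best value-per-unit is wardrobe at 44/5; filling with it alone gives 5×44 = 220.
Optimal mix: 1×mattress + 5×wardrobe → volume 27, value 236.

$236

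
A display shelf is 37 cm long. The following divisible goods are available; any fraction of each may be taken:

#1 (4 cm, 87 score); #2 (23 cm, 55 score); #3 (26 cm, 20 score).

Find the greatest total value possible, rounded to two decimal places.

Take in order of value per unit:
- #1 (87/4 per unit): all 4 → value 87, running total 87.00
- #2 (55/23 per unit): all 23 → value 55, running total 142.00
- #3 (20/26 per unit): 10 of 26 → value 10×20/26 = 7.6923, running total 149.69
Total 149.69.

149.69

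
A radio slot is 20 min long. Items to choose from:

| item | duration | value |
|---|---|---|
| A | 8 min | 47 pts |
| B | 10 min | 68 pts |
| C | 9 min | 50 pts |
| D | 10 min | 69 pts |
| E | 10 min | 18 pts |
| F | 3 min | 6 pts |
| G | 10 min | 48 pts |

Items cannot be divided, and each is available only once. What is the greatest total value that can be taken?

This is a 0/1 knapsack; check combinations near the capacity.
- B+D: duration 10+10=20, value 68+69=137
- C+D: duration 9+10=19, value 50+69=119
- B+C: duration 10+9=19, value 68+50=118
- D+G: duration 10+10=20, value 69+48=117
- A+D: duration 8+10=18, value 47+69=116
Best: 137 pts.

137 pts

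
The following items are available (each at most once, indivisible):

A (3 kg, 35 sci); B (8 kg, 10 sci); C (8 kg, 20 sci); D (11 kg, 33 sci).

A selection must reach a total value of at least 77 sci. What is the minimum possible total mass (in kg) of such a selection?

Subsets with value ≥ 77, sorted by total mass:
- A+C+D: mass 22, value 88
- A+B+D: mass 22, value 78
- A+B+C+D: mass 30, value 98
Minimum mass: 22 kg.

22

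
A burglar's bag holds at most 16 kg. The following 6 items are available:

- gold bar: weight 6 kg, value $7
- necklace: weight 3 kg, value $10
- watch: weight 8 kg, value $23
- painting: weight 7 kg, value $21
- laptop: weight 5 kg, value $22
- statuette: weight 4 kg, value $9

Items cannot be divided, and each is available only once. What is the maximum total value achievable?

Check high-value combinations within 16 kg:
- necklace+watch+laptop: weight 3+8+5=16, value 10+23+22=55
- necklace+painting+laptop: weight 3+7+5=15, value 10+21+22=53
- painting+laptop+statuette: weight 7+5+4=16, value 21+22+9=52
Best: $55.

$55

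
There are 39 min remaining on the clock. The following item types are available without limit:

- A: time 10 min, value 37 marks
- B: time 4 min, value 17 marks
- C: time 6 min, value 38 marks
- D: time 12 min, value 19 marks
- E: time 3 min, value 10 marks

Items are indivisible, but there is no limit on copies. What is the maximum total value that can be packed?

Best value-per-unit is C at 38/6; filling with it alone gives 6×38 = 228.
Optimal mix: 6×C + 1×E → time 39, value 238.

238 marks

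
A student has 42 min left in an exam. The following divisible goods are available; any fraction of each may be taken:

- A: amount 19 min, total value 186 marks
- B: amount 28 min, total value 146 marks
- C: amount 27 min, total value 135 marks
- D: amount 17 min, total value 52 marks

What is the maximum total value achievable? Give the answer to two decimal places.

305.93

Take in order of value per unit:
- A (186/19 per unit): all 19 → value 186, running total 186.00
- B (146/28 per unit): 23 of 28 → value 23×146/28 = 119.9286, running total 305.93
Total 305.93.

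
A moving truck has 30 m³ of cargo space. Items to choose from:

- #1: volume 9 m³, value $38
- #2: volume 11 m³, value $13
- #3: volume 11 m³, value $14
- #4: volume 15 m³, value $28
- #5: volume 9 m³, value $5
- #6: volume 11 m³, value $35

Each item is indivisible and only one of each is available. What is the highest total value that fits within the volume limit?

This is a 0/1 knapsack; check combinations near the capacity.
- #1+#5+#6: volume 9+9+11=29, value 38+5+35=78
- #1+#6: volume 9+11=20, value 38+35=73
- #1+#4: volume 9+15=24, value 38+28=66
- #4+#6: volume 15+11=26, value 28+35=63
Best: $78.

$78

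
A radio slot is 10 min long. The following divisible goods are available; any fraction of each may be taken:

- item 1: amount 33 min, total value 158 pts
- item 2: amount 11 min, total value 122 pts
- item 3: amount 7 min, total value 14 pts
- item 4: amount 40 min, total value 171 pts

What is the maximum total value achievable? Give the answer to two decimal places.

110.91

Take in order of value per unit:
- item 2 (122/11 per unit): 10 of 11 → value 10×122/11 = 110.9091, running total 110.91
Total 110.91.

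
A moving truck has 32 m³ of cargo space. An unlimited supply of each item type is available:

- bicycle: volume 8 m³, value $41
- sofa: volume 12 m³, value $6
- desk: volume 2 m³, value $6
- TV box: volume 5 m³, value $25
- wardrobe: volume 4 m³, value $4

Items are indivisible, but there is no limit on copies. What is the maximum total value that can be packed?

$164

Best value-per-unit is bicycle at 41/8, and filling with it alone uses volume 4×8=32. No mix of the others beats 4×41 = 164.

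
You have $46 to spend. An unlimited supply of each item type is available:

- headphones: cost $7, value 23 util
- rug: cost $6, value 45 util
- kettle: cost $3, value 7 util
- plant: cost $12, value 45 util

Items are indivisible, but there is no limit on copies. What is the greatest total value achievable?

Best value-per-unit is rug at 45/6; filling with it alone gives 7×45 = 315.
Optimal mix: 7×rug + 1×kettle → cost 45, value 322.

322 util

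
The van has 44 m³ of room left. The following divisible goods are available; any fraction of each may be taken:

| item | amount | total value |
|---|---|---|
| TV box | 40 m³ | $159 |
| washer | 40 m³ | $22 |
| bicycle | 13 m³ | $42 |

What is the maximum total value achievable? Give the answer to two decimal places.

Take in order of value per unit:
- TV box (159/40 per unit): all 40 → value 159, running total 159.00
- bicycle (42/13 per unit): 4 of 13 → value 4×42/13 = 12.9231, running total 171.92
Total 171.92.

171.92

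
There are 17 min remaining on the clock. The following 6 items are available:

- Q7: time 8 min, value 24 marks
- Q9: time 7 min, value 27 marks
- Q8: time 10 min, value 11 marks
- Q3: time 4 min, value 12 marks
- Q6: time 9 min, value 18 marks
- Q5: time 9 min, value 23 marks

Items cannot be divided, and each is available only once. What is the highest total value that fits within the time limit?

51 marks

Check high-value combinations within 17 min:
- Q7+Q9: time 8+7=15, value 24+27=51
- Q9+Q5: time 7+9=16, value 27+23=50
- Q7+Q5: time 8+9=17, value 24+23=47
- Q9+Q6: time 7+9=16, value 27+18=45
- Q7+Q6: time 8+9=17, value 24+18=42
Best: 51 marks.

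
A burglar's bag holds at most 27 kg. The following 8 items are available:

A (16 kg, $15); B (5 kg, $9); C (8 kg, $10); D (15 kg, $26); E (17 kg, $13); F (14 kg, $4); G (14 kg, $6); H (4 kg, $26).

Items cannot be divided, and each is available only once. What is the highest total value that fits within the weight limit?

Check high-value combinations within 27 kg:
- C+D+H: weight 8+15+4=27, value 10+26+26=62
- B+D+H: weight 5+15+4=24, value 9+26+26=61
- D+H: weight 15+4=19, value 26+26=52
- A+B+H: weight 16+5+4=25, value 15+9+26=50
- B+E+H: weight 5+17+4=26, value 9+13+26=48
Best: $62.

$62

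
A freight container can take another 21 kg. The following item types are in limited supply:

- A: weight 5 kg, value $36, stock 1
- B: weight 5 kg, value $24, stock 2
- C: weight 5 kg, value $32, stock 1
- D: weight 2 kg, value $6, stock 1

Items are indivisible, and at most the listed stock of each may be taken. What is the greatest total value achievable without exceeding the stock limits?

Best selections within weight 21 and stock limits:
- 1×A + 2×B + 1×C: weight 20, value 116
- 1×A + 1×B + 1×C + 1×D: weight 17, value 98
- 1×A + 1×B + 1×C: weight 15, value 92
- 1×A + 2×B + 1×D: weight 17, value 90
Best: $116.

$116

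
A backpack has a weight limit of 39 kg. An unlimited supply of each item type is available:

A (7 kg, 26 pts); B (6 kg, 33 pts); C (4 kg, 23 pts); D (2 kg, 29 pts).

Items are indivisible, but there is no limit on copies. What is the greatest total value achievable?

Best value-per-unit is D at 29/2, and filling with it alone uses weight 19×2=38. No mix of the others beats 19×29 = 551.

551 pts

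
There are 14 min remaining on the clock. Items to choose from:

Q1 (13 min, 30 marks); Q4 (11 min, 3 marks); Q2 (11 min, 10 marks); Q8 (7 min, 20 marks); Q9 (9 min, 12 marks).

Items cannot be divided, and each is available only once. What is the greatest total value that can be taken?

30 marks

This is a 0/1 knapsack; check combinations near the capacity.
- Q1: time 13, value 30
- Q8: time 7, value 20
- Q9: time 9, value 12
- Q2: time 11, value 10
Best: 30 marks.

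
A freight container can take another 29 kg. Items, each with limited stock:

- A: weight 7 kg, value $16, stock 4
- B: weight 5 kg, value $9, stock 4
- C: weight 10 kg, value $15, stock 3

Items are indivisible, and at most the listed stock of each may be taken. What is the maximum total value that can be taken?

$64

Top feasible selections:
- 4×A: weight 28, value 64
- 2×A + 3×B: weight 29, value 59
- 3×A + 1×B: weight 26, value 57
- 2×A + 1×B + 1×C: weight 29, value 56
Best: $64.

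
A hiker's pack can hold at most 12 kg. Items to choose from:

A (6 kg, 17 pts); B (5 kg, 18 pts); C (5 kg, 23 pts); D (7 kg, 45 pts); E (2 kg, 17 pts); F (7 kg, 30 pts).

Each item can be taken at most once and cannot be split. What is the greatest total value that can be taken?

68 pts

Check high-value combinations within 12 kg:
- C+D: weight 5+7=12, value 23+45=68
- B+D: weight 5+7=12, value 18+45=63
- D+E: weight 7+2=9, value 45+17=62
Best: 68 pts.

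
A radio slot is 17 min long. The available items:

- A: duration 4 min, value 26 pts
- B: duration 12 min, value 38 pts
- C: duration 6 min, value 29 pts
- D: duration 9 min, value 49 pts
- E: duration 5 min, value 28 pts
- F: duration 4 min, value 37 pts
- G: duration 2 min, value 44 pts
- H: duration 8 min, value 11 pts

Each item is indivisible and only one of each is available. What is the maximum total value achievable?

Check high-value combinations within 17 min:
- C+E+F+G: duration 6+5+4+2=17, value 29+28+37+44=138
- A+C+F+G: duration 4+6+4+2=16, value 26+29+37+44=136
- A+E+F+G: duration 4+5+4+2=15, value 26+28+37+44=135
- D+F+G: duration 9+4+2=15, value 49+37+44=130
Best: 138 pts.

138 pts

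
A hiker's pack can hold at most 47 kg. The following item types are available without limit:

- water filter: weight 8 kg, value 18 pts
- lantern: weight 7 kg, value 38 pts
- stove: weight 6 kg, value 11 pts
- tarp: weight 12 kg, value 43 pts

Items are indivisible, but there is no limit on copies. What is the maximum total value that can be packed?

Best value-per-unit is lantern at 38/7; filling with it alone gives 6×38 = 228.
Optimal mix: 5×lantern + 1×tarp → weight 47, value 233.

233 pts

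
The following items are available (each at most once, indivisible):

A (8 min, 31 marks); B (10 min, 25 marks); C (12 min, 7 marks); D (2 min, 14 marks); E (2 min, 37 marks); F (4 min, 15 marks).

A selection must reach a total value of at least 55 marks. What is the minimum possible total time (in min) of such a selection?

Subsets with value ≥ 55, sorted by total time:
- D+E+F: time 8, value 66
- A+E: time 10, value 68
- A+D+E: time 12, value 82
- B+E: time 12, value 62
Minimum time: 8 min.

8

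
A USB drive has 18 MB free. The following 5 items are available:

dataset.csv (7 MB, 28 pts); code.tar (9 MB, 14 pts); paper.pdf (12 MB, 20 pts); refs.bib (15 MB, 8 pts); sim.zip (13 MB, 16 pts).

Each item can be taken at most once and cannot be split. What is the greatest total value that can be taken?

42 pts

Check high-value combinations within 18 MB:
- dataset.csv+code.tar: size 7+9=16, value 28+14=42
- dataset.csv: size 7, value 28
- paper.pdf: size 12, value 20
- sim.zip: size 13, value 16
Best: 42 pts.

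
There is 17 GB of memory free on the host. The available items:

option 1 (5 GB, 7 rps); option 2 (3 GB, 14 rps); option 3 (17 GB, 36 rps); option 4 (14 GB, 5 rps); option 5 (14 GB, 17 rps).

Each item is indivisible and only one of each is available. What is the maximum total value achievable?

36 rps

Check high-value combinations within 17 GB:
- option 3: memory 17, value 36
- option 2+option 5: memory 3+14=17, value 14+17=31
- option 1+option 2: memory 5+3=8, value 7+14=21
- option 2+option 4: memory 3+14=17, value 14+5=19
- option 5: memory 14, value 17
Best: 36 rps.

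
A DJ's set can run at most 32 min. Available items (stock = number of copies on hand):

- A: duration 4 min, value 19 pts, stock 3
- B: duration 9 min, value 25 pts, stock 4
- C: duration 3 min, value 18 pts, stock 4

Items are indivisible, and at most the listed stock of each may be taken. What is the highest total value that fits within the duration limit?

136 pts

Top feasible selections:
- 3×A + 1×B + 3×C: duration 30, value 136
- 2×A + 1×B + 4×C: duration 29, value 135
Best: 136 pts.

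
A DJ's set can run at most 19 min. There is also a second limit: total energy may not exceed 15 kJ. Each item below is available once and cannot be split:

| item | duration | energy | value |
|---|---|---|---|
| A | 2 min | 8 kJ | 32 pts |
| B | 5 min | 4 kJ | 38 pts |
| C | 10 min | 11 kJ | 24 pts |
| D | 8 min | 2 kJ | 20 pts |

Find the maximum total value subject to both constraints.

90 pts

Feasible sets respecting both limits:
- A+B+D: duration 15, energy 14, value 90
- A+B: duration 7, energy 12, value 70
- B+C: duration 15, energy 15, value 62
- B+D: duration 13, energy 6, value 58
Best: 90 pts.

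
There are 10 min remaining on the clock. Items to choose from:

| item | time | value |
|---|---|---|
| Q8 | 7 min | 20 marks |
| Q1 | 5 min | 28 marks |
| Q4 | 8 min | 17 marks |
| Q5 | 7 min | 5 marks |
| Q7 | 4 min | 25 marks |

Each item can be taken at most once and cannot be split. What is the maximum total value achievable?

53 marks

Check high-value combinations within 10 min:
- Q1+Q7: time 5+4=9, value 28+25=53
- Q1: time 5, value 28
- Q7: time 4, value 25
- Q8: time 7, value 20
Best: 53 marks.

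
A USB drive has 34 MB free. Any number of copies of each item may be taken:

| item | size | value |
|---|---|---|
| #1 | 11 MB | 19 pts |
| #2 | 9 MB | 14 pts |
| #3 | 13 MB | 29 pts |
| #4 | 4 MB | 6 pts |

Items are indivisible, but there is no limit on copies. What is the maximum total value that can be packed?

Best value-per-unit is #3 at 29/13; filling with it alone gives 2×29 = 58.
Optimal mix: 2×#3 + 2×#4 → size 34, value 70.

70 pts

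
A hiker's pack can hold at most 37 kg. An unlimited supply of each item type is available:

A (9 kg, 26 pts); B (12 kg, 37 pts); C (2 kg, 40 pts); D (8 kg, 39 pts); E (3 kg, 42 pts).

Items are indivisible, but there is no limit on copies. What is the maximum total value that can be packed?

722 pts

Best value-per-unit is C at 40/2; filling with it alone gives 18×40 = 720.
Optimal mix: 17×C + 1×E → weight 37, value 722.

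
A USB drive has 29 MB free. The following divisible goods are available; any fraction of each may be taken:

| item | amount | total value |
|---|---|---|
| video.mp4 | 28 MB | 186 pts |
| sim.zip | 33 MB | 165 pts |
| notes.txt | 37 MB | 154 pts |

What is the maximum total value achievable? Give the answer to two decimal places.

Take in order of value per unit:
- video.mp4 (186/28 per unit): all 28 → value 186, running total 186.00
- sim.zip (165/33 per unit): 1 of 33 → value 1×165/33 = 5.0000, running total 191.00
Total 191.00.

191.00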